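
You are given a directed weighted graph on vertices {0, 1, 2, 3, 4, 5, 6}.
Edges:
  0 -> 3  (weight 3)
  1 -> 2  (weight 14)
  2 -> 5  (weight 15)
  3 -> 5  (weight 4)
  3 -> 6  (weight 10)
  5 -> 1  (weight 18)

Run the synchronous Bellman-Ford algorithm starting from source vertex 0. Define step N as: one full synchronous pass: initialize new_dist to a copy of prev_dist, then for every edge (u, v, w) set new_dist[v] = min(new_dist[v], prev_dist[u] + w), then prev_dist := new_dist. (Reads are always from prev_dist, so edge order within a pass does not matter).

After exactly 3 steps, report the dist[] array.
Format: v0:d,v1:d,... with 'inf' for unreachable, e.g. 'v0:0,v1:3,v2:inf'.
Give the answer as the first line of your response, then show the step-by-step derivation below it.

v0:0,v1:25,v2:inf,v3:3,v4:inf,v5:7,v6:13

step 1: dist = v0:0,v1:inf,v2:inf,v3:3,v4:inf,v5:inf,v6:inf
step 2: dist = v0:0,v1:inf,v2:inf,v3:3,v4:inf,v5:7,v6:13
step 3: dist = v0:0,v1:25,v2:inf,v3:3,v4:inf,v5:7,v6:13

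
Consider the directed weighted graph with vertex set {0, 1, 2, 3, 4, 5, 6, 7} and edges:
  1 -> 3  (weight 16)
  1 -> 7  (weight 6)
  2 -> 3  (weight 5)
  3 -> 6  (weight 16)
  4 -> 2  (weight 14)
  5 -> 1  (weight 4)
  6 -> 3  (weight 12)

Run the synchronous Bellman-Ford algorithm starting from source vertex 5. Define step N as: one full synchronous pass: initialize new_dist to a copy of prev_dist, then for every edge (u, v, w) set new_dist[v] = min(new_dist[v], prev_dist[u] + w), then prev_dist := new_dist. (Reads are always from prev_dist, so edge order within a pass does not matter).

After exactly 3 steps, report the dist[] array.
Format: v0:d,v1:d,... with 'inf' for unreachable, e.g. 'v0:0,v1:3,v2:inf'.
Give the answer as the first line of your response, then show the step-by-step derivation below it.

v0:inf,v1:4,v2:inf,v3:20,v4:inf,v5:0,v6:36,v7:10

step 1: dist = v0:inf,v1:4,v2:inf,v3:inf,v4:inf,v5:0,v6:inf,v7:inf
step 2: dist = v0:inf,v1:4,v2:inf,v3:20,v4:inf,v5:0,v6:inf,v7:10
step 3: dist = v0:inf,v1:4,v2:inf,v3:20,v4:inf,v5:0,v6:36,v7:10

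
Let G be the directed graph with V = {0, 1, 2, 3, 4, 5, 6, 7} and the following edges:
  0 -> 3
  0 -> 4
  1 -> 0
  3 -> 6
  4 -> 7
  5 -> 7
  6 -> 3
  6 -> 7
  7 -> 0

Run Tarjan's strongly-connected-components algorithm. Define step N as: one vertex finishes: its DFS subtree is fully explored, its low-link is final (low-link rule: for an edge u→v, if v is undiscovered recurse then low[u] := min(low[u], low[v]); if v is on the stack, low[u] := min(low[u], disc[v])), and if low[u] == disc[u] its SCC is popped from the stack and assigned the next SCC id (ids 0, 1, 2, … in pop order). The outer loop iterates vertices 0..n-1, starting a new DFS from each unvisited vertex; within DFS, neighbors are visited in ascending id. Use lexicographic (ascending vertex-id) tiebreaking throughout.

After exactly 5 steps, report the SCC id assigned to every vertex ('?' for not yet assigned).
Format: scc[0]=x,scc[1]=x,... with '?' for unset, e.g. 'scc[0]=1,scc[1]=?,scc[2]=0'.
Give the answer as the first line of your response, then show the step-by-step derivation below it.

scc[0]=0,scc[1]=?,scc[2]=?,scc[3]=0,scc[4]=0,scc[5]=?,scc[6]=0,scc[7]=0

step 1: low=(low[0]=0,low[1]=?,low[2]=?,low[3]=1,low[4]=?,low[5]=?,low[6]=1,low[7]=0); scc=(scc[0]=?,scc[1]=?,scc[2]=?,scc[3]=?,scc[4]=?,scc[5]=?,scc[6]=?,scc[7]=?)
step 2: low=(low[0]=0,low[1]=?,low[2]=?,low[3]=1,low[4]=?,low[5]=?,low[6]=0,low[7]=0); scc=(scc[0]=?,scc[1]=?,scc[2]=?,scc[3]=?,scc[4]=?,scc[5]=?,scc[6]=?,scc[7]=?)
step 3: low=(low[0]=0,low[1]=?,low[2]=?,low[3]=0,low[4]=?,low[5]=?,low[6]=0,low[7]=0); scc=(scc[0]=?,scc[1]=?,scc[2]=?,scc[3]=?,scc[4]=?,scc[5]=?,scc[6]=?,scc[7]=?)
step 4: low=(low[0]=0,low[1]=?,low[2]=?,low[3]=0,low[4]=3,low[5]=?,low[6]=0,low[7]=0); scc=(scc[0]=?,scc[1]=?,scc[2]=?,scc[3]=?,scc[4]=?,scc[5]=?,scc[6]=?,scc[7]=?)
step 5: low=(low[0]=0,low[1]=?,low[2]=?,low[3]=0,low[4]=3,low[5]=?,low[6]=0,low[7]=0); scc=(scc[0]=0,scc[1]=?,scc[2]=?,scc[3]=0,scc[4]=0,scc[5]=?,scc[6]=0,scc[7]=0)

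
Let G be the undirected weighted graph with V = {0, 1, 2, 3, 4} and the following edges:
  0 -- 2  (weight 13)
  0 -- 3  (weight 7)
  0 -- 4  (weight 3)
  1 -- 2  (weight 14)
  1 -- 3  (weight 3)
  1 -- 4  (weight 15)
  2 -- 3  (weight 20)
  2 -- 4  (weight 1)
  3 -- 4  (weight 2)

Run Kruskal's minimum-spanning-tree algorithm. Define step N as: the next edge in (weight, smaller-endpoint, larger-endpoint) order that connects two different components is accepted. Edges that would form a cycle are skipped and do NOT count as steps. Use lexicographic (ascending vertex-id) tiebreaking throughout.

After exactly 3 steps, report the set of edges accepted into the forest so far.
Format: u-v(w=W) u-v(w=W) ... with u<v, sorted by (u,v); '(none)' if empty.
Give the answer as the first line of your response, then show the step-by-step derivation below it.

0-4(w=3) 2-4(w=1) 3-4(w=2)

step 1: add edge 2-4 (w=1); MST = {2-4(w=1)}
step 2: add edge 3-4 (w=2); MST = {2-4(w=1) 3-4(w=2)}
step 3: add edge 0-4 (w=3); MST = {0-4(w=3) 2-4(w=1) 3-4(w=2)}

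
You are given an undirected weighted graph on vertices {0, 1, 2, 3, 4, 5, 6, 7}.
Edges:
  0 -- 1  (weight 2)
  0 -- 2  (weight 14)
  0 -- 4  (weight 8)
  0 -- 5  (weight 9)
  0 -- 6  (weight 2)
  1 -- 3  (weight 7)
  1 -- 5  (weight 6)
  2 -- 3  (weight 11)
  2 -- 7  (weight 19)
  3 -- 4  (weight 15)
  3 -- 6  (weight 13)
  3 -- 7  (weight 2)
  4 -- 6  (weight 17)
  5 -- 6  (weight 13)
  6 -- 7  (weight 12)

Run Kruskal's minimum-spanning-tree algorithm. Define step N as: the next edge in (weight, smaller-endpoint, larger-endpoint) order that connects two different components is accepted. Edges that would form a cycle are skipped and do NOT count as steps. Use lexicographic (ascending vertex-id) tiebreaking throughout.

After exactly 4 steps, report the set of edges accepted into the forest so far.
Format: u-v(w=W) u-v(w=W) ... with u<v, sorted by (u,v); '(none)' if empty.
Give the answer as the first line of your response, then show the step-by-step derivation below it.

0-1(w=2) 0-6(w=2) 1-5(w=6) 3-7(w=2)

step 1: add edge 0-1 (w=2); MST = {0-1(w=2)}
step 2: add edge 0-6 (w=2); MST = {0-1(w=2) 0-6(w=2)}
step 3: add edge 3-7 (w=2); MST = {0-1(w=2) 0-6(w=2) 3-7(w=2)}
step 4: add edge 1-5 (w=6); MST = {0-1(w=2) 0-6(w=2) 1-5(w=6) 3-7(w=2)}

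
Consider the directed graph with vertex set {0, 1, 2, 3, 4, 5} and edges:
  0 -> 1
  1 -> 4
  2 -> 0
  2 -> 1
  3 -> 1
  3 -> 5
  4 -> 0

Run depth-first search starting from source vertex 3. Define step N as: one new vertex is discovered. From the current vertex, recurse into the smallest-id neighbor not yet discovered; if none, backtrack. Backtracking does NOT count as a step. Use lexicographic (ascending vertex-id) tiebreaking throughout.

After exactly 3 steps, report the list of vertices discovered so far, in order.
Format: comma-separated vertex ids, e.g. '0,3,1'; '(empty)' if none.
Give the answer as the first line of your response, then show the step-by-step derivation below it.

3,1,4

step 1: discover 3; path=3; order=3
step 2: discover 1; path=3>1; order=3,1
step 3: discover 4; path=3>1>4; order=3,1,4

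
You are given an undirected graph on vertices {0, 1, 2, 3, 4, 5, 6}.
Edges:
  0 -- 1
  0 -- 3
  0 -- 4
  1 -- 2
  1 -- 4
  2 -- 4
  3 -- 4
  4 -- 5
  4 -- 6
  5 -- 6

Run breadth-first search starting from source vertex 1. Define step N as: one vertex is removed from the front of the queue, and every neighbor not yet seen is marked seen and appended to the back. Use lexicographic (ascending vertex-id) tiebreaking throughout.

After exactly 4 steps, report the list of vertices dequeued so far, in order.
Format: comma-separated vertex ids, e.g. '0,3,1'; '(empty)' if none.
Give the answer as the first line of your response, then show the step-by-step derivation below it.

1,0,2,4

step 1: dequeue 1; queue=[0,2,4]; order=1
step 2: dequeue 0; queue=[2,4,3]; order=1,0
step 3: dequeue 2; queue=[4,3]; order=1,0,2
step 4: dequeue 4; queue=[3,5,6]; order=1,0,2,4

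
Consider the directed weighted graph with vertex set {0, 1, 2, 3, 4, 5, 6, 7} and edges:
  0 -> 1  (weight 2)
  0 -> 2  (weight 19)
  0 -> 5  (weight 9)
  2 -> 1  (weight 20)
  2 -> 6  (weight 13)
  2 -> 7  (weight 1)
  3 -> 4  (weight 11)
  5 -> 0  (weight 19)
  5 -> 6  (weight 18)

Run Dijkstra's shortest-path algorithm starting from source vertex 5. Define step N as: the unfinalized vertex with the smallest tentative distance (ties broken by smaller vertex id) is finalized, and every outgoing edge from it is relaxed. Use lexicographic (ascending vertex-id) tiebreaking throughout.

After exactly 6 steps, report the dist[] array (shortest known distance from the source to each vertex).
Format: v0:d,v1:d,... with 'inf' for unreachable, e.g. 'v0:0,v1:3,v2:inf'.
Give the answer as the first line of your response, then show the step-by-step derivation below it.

v0:19,v1:21,v2:38,v3:inf,v4:inf,v5:0,v6:18,v7:39

step 1: dist = v0:19,v1:inf,v2:inf,v3:inf,v4:inf,v5:0,v6:18,v7:inf
step 2: dist = v0:19,v1:inf,v2:inf,v3:inf,v4:inf,v5:0,v6:18,v7:inf
step 3: dist = v0:19,v1:21,v2:38,v3:inf,v4:inf,v5:0,v6:18,v7:inf
step 4: dist = v0:19,v1:21,v2:38,v3:inf,v4:inf,v5:0,v6:18,v7:inf
step 5: dist = v0:19,v1:21,v2:38,v3:inf,v4:inf,v5:0,v6:18,v7:39
step 6: dist = v0:19,v1:21,v2:38,v3:inf,v4:inf,v5:0,v6:18,v7:39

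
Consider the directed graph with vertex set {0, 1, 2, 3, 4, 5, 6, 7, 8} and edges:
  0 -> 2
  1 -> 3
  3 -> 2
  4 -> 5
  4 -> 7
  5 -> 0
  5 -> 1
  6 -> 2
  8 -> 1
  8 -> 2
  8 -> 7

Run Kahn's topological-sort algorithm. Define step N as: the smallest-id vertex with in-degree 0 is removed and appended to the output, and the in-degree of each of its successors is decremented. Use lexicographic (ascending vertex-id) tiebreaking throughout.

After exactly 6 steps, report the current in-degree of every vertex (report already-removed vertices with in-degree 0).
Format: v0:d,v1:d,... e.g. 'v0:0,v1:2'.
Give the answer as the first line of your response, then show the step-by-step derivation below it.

v0:0,v1:0,v2:1,v3:0,v4:0,v5:0,v6:0,v7:0,v8:0

step 1: output 4; order=[4]; indeg=(1,2,4,1,0,0,0,1,0)
step 2: output 5; order=[4,5]; indeg=(0,1,4,1,0,0,0,1,0)
step 3: output 0; order=[4,5,0]; indeg=(0,1,3,1,0,0,0,1,0)
step 4: output 6; order=[4,5,0,6]; indeg=(0,1,2,1,0,0,0,1,0)
step 5: output 8; order=[4,5,0,6,8]; indeg=(0,0,1,1,0,0,0,0,0)
step 6: output 1; order=[4,5,0,6,8,1]; indeg=(0,0,1,0,0,0,0,0,0)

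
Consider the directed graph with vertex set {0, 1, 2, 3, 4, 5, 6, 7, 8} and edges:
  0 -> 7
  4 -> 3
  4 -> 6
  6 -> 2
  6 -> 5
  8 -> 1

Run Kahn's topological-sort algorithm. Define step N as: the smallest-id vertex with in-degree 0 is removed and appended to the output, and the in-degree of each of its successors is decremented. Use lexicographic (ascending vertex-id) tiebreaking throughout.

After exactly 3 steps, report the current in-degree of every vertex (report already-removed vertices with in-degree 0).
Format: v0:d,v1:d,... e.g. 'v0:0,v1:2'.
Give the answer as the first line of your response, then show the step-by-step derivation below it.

v0:0,v1:1,v2:1,v3:0,v4:0,v5:1,v6:0,v7:0,v8:0

step 1: output 0; order=[0]; indeg=(0,1,1,1,0,1,1,0,0)
step 2: output 4; order=[0,4]; indeg=(0,1,1,0,0,1,0,0,0)
step 3: output 3; order=[0,4,3]; indeg=(0,1,1,0,0,1,0,0,0)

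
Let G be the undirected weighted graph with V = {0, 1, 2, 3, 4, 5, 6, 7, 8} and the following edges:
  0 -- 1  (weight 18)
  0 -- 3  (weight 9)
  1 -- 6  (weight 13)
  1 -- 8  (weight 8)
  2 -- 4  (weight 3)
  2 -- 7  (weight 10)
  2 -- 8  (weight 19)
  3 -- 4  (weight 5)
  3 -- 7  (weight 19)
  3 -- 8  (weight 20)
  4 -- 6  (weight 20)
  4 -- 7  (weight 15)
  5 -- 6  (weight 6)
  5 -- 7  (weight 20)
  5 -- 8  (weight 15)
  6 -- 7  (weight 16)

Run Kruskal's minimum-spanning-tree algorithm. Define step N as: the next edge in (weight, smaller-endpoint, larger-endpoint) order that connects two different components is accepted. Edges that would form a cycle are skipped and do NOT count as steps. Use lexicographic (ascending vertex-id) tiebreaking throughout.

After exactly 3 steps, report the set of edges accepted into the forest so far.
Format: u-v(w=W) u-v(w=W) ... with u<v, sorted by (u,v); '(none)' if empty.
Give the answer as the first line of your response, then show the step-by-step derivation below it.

2-4(w=3) 3-4(w=5) 5-6(w=6)

step 1: add edge 2-4 (w=3); MST = {2-4(w=3)}
step 2: add edge 3-4 (w=5); MST = {2-4(w=3) 3-4(w=5)}
step 3: add edge 5-6 (w=6); MST = {2-4(w=3) 3-4(w=5) 5-6(w=6)}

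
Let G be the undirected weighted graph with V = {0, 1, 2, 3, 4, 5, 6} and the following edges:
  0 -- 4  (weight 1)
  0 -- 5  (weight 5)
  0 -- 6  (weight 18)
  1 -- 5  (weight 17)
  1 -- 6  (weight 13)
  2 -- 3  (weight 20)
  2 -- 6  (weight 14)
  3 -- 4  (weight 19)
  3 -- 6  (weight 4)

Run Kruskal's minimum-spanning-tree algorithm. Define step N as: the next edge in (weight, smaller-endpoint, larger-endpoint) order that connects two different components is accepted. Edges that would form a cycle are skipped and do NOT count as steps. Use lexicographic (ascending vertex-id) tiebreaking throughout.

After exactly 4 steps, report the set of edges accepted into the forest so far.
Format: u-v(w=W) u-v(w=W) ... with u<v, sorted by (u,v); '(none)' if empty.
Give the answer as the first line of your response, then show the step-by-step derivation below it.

0-4(w=1) 0-5(w=5) 1-6(w=13) 3-6(w=4)

step 1: add edge 0-4 (w=1); MST = {0-4(w=1)}
step 2: add edge 3-6 (w=4); MST = {0-4(w=1) 3-6(w=4)}
step 3: add edge 0-5 (w=5); MST = {0-4(w=1) 0-5(w=5) 3-6(w=4)}
step 4: add edge 1-6 (w=13); MST = {0-4(w=1) 0-5(w=5) 1-6(w=13) 3-6(w=4)}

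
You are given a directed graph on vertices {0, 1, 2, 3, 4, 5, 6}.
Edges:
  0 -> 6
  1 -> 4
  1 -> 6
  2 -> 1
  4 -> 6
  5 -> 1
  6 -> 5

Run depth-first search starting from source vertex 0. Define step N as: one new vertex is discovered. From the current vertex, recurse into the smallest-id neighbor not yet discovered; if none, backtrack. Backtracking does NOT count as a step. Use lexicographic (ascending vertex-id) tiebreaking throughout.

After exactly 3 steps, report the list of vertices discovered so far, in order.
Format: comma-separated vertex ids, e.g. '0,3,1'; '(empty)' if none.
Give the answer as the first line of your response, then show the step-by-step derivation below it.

0,6,5

step 1: discover 0; path=0; order=0
step 2: discover 6; path=0>6; order=0,6
step 3: discover 5; path=0>6>5; order=0,6,5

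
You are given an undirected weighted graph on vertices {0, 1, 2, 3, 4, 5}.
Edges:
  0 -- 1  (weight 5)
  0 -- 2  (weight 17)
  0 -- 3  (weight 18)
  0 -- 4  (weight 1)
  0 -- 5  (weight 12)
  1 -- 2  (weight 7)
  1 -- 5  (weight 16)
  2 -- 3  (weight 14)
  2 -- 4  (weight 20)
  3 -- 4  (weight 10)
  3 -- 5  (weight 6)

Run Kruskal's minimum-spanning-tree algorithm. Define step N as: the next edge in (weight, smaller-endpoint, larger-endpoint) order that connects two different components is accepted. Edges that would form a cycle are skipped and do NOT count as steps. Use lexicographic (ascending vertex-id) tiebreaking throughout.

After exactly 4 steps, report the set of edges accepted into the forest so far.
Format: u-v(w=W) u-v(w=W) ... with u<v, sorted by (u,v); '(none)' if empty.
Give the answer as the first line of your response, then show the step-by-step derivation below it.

0-1(w=5) 0-4(w=1) 1-2(w=7) 3-5(w=6)

step 1: add edge 0-4 (w=1); MST = {0-4(w=1)}
step 2: add edge 0-1 (w=5); MST = {0-1(w=5) 0-4(w=1)}
step 3: add edge 3-5 (w=6); MST = {0-1(w=5) 0-4(w=1) 3-5(w=6)}
step 4: add edge 1-2 (w=7); MST = {0-1(w=5) 0-4(w=1) 1-2(w=7) 3-5(w=6)}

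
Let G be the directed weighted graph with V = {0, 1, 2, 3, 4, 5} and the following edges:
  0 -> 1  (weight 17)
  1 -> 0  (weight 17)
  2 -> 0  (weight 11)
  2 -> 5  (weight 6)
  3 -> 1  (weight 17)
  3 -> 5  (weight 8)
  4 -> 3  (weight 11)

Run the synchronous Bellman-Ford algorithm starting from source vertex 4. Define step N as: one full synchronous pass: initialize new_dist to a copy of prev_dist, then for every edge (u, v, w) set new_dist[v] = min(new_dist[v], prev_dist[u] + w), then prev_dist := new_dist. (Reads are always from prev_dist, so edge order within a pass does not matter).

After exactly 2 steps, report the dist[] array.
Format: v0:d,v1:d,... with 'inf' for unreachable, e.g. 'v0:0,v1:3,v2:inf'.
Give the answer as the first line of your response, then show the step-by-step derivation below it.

v0:inf,v1:28,v2:inf,v3:11,v4:0,v5:19

step 1: dist = v0:inf,v1:inf,v2:inf,v3:11,v4:0,v5:inf
step 2: dist = v0:inf,v1:28,v2:inf,v3:11,v4:0,v5:19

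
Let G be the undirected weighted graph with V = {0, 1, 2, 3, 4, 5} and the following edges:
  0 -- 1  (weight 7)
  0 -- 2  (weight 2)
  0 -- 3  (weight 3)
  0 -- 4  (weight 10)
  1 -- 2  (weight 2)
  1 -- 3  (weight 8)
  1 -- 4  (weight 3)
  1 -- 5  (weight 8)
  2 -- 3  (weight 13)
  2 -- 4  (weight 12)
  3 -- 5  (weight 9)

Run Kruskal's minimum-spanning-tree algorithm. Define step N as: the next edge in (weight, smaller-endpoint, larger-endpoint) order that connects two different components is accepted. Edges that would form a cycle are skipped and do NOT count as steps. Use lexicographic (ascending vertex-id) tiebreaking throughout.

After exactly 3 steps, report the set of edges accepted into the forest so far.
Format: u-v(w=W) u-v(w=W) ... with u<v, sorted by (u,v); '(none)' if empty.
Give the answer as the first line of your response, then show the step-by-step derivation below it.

0-2(w=2) 0-3(w=3) 1-2(w=2)

step 1: add edge 0-2 (w=2); MST = {0-2(w=2)}
step 2: add edge 1-2 (w=2); MST = {0-2(w=2) 1-2(w=2)}
step 3: add edge 0-3 (w=3); MST = {0-2(w=2) 0-3(w=3) 1-2(w=2)}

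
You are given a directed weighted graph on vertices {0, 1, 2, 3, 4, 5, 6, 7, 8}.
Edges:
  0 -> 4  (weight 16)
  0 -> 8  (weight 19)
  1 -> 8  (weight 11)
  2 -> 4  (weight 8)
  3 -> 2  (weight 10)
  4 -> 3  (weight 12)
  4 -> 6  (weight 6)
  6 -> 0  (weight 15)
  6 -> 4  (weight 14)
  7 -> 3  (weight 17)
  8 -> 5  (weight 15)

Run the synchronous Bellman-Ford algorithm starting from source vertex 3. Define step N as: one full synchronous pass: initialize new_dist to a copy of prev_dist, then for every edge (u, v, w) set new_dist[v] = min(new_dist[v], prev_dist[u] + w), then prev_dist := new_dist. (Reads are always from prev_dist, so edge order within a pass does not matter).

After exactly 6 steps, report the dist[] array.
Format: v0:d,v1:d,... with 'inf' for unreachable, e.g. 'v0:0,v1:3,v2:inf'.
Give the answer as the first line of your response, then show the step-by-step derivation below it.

v0:39,v1:inf,v2:10,v3:0,v4:18,v5:73,v6:24,v7:inf,v8:58

step 1: dist = v0:inf,v1:inf,v2:10,v3:0,v4:inf,v5:inf,v6:inf,v7:inf,v8:inf
step 2: dist = v0:inf,v1:inf,v2:10,v3:0,v4:18,v5:inf,v6:inf,v7:inf,v8:inf
step 3: dist = v0:inf,v1:inf,v2:10,v3:0,v4:18,v5:inf,v6:24,v7:inf,v8:inf
step 4: dist = v0:39,v1:inf,v2:10,v3:0,v4:18,v5:inf,v6:24,v7:inf,v8:inf
step 5: dist = v0:39,v1:inf,v2:10,v3:0,v4:18,v5:inf,v6:24,v7:inf,v8:58
step 6: dist = v0:39,v1:inf,v2:10,v3:0,v4:18,v5:73,v6:24,v7:inf,v8:58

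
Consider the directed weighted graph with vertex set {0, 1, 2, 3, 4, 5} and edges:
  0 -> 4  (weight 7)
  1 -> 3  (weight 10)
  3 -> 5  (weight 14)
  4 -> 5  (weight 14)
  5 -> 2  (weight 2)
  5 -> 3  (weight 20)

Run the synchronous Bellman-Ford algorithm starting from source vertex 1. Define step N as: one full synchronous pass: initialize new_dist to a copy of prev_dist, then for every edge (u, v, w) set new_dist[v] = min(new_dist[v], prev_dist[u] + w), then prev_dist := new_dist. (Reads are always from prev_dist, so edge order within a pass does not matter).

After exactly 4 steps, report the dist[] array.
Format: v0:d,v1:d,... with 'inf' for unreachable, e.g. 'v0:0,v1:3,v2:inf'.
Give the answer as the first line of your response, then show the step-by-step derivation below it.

v0:inf,v1:0,v2:26,v3:10,v4:inf,v5:24

step 1: dist = v0:inf,v1:0,v2:inf,v3:10,v4:inf,v5:inf
step 2: dist = v0:inf,v1:0,v2:inf,v3:10,v4:inf,v5:24
step 3: dist = v0:inf,v1:0,v2:26,v3:10,v4:inf,v5:24
step 4: dist = v0:inf,v1:0,v2:26,v3:10,v4:inf,v5:24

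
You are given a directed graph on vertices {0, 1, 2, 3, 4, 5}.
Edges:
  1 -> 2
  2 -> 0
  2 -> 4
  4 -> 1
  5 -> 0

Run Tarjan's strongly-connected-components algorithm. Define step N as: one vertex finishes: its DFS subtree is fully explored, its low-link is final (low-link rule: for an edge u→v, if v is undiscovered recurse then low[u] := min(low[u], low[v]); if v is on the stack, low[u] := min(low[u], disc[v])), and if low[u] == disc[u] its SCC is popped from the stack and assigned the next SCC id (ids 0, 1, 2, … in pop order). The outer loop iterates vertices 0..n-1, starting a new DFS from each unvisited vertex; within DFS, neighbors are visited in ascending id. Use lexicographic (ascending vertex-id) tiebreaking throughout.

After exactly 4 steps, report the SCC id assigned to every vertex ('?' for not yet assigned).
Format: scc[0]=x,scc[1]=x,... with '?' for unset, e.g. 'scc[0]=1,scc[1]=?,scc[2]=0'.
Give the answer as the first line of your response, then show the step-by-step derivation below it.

scc[0]=0,scc[1]=1,scc[2]=1,scc[3]=?,scc[4]=1,scc[5]=?

step 1: low=(low[0]=0,low[1]=?,low[2]=?,low[3]=?,low[4]=?,low[5]=?); scc=(scc[0]=0,scc[1]=?,scc[2]=?,scc[3]=?,scc[4]=?,scc[5]=?)
step 2: low=(low[0]=0,low[1]=1,low[2]=2,low[3]=?,low[4]=1,low[5]=?); scc=(scc[0]=0,scc[1]=?,scc[2]=?,scc[3]=?,scc[4]=?,scc[5]=?)
step 3: low=(low[0]=0,low[1]=1,low[2]=1,low[3]=?,low[4]=1,low[5]=?); scc=(scc[0]=0,scc[1]=?,scc[2]=?,scc[3]=?,scc[4]=?,scc[5]=?)
step 4: low=(low[0]=0,low[1]=1,low[2]=1,low[3]=?,low[4]=1,low[5]=?); scc=(scc[0]=0,scc[1]=1,scc[2]=1,scc[3]=?,scc[4]=1,scc[5]=?)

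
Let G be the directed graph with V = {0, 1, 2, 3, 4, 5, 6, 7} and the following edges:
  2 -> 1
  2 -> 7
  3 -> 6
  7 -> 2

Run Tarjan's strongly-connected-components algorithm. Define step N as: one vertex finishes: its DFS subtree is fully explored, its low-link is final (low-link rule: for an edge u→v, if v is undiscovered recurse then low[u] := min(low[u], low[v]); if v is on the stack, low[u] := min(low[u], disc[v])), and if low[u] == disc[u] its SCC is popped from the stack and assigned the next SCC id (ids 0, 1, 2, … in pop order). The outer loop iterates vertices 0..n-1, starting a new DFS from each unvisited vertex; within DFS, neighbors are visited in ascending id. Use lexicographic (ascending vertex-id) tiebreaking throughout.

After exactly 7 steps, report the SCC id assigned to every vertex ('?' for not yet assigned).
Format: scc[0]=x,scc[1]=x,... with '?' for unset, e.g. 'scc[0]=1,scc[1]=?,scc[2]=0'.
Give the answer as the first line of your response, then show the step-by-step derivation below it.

scc[0]=0,scc[1]=1,scc[2]=2,scc[3]=4,scc[4]=5,scc[5]=?,scc[6]=3,scc[7]=2

step 1: low=(low[0]=0,low[1]=?,low[2]=?,low[3]=?,low[4]=?,low[5]=?,low[6]=?,low[7]=?); scc=(scc[0]=0,scc[1]=?,scc[2]=?,scc[3]=?,scc[4]=?,scc[5]=?,scc[6]=?,scc[7]=?)
step 2: low=(low[0]=0,low[1]=1,low[2]=?,low[3]=?,low[4]=?,low[5]=?,low[6]=?,low[7]=?); scc=(scc[0]=0,scc[1]=1,scc[2]=?,scc[3]=?,scc[4]=?,scc[5]=?,scc[6]=?,scc[7]=?)
step 3: low=(low[0]=0,low[1]=1,low[2]=2,low[3]=?,low[4]=?,low[5]=?,low[6]=?,low[7]=2); scc=(scc[0]=0,scc[1]=1,scc[2]=?,scc[3]=?,scc[4]=?,scc[5]=?,scc[6]=?,scc[7]=?)
step 4: low=(low[0]=0,low[1]=1,low[2]=2,low[3]=?,low[4]=?,low[5]=?,low[6]=?,low[7]=2); scc=(scc[0]=0,scc[1]=1,scc[2]=2,scc[3]=?,scc[4]=?,scc[5]=?,scc[6]=?,scc[7]=2)
step 5: low=(low[0]=0,low[1]=1,low[2]=2,low[3]=4,low[4]=?,low[5]=?,low[6]=5,low[7]=2); scc=(scc[0]=0,scc[1]=1,scc[2]=2,scc[3]=?,scc[4]=?,scc[5]=?,scc[6]=3,scc[7]=2)
step 6: low=(low[0]=0,low[1]=1,low[2]=2,low[3]=4,low[4]=?,low[5]=?,low[6]=5,low[7]=2); scc=(scc[0]=0,scc[1]=1,scc[2]=2,scc[3]=4,scc[4]=?,scc[5]=?,scc[6]=3,scc[7]=2)
step 7: low=(low[0]=0,low[1]=1,low[2]=2,low[3]=4,low[4]=6,low[5]=?,low[6]=5,low[7]=2); scc=(scc[0]=0,scc[1]=1,scc[2]=2,scc[3]=4,scc[4]=5,scc[5]=?,scc[6]=3,scc[7]=2)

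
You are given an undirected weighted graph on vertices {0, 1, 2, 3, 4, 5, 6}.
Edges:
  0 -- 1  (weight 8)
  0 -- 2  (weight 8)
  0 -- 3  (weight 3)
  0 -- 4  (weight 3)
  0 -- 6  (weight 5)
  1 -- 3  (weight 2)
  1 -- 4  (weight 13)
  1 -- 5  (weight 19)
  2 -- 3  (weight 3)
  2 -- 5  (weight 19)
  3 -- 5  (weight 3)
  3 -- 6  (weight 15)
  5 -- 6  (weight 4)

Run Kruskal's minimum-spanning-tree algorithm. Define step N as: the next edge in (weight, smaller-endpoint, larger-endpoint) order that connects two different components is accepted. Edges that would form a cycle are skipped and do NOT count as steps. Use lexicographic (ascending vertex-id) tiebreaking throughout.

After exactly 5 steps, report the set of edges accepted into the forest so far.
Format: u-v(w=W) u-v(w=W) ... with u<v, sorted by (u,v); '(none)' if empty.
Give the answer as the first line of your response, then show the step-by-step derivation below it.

0-3(w=3) 0-4(w=3) 1-3(w=2) 2-3(w=3) 3-5(w=3)

step 1: add edge 1-3 (w=2); MST = {1-3(w=2)}
step 2: add edge 0-3 (w=3); MST = {0-3(w=3) 1-3(w=2)}
step 3: add edge 0-4 (w=3); MST = {0-3(w=3) 0-4(w=3) 1-3(w=2)}
step 4: add edge 2-3 (w=3); MST = {0-3(w=3) 0-4(w=3) 1-3(w=2) 2-3(w=3)}
step 5: add edge 3-5 (w=3); MST = {0-3(w=3) 0-4(w=3) 1-3(w=2) 2-3(w=3) 3-5(w=3)}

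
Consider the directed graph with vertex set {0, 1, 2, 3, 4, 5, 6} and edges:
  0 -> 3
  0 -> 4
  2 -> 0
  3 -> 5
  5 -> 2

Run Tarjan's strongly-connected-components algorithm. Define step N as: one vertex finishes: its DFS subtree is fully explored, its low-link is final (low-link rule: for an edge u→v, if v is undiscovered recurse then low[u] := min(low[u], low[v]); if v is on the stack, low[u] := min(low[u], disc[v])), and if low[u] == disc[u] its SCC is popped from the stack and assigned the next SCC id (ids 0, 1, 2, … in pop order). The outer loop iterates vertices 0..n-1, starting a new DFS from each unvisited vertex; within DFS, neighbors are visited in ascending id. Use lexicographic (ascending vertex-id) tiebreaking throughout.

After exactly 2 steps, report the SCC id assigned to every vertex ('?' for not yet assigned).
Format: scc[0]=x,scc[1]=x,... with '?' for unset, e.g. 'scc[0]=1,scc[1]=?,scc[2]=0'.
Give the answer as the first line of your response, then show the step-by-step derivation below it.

scc[0]=?,scc[1]=?,scc[2]=?,scc[3]=?,scc[4]=?,scc[5]=?,scc[6]=?

step 1: low=(low[0]=0,low[1]=?,low[2]=0,low[3]=1,low[4]=?,low[5]=2,low[6]=?); scc=(scc[0]=?,scc[1]=?,scc[2]=?,scc[3]=?,scc[4]=?,scc[5]=?,scc[6]=?)
step 2: low=(low[0]=0,low[1]=?,low[2]=0,low[3]=1,low[4]=?,low[5]=0,low[6]=?); scc=(scc[0]=?,scc[1]=?,scc[2]=?,scc[3]=?,scc[4]=?,scc[5]=?,scc[6]=?)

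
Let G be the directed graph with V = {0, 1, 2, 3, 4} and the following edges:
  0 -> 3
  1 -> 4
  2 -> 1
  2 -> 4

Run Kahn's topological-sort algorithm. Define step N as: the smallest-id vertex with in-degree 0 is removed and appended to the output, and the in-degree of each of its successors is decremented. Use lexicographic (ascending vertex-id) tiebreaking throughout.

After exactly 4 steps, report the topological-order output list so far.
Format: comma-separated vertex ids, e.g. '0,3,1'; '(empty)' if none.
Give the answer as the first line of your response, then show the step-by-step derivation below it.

0,2,1,3

step 1: output 0; order=[0]; indeg=(0,1,0,0,2)
step 2: output 2; order=[0,2]; indeg=(0,0,0,0,1)
step 3: output 1; order=[0,2,1]; indeg=(0,0,0,0,0)
step 4: output 3; order=[0,2,1,3]; indeg=(0,0,0,0,0)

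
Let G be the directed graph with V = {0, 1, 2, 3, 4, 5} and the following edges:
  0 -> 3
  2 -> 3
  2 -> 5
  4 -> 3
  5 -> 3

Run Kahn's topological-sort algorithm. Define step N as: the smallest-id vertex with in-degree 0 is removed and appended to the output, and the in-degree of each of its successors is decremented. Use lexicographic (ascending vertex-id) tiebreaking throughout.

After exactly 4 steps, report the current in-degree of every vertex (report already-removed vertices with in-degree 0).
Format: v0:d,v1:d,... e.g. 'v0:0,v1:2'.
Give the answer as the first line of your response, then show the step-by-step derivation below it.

v0:0,v1:0,v2:0,v3:1,v4:0,v5:0

step 1: output 0; order=[0]; indeg=(0,0,0,3,0,1)
step 2: output 1; order=[0,1]; indeg=(0,0,0,3,0,1)
step 3: output 2; order=[0,1,2]; indeg=(0,0,0,2,0,0)
step 4: output 4; order=[0,1,2,4]; indeg=(0,0,0,1,0,0)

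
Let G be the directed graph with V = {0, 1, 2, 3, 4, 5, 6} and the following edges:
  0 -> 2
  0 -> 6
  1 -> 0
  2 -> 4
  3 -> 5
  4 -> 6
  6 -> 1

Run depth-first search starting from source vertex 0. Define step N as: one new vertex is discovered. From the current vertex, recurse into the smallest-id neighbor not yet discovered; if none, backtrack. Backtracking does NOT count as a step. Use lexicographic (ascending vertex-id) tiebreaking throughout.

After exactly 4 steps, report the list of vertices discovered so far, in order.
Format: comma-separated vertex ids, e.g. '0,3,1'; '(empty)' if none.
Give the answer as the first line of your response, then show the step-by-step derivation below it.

0,2,4,6

step 1: discover 0; path=0; order=0
step 2: discover 2; path=0>2; order=0,2
step 3: discover 4; path=0>2>4; order=0,2,4
step 4: discover 6; path=0>2>4>6; order=0,2,4,6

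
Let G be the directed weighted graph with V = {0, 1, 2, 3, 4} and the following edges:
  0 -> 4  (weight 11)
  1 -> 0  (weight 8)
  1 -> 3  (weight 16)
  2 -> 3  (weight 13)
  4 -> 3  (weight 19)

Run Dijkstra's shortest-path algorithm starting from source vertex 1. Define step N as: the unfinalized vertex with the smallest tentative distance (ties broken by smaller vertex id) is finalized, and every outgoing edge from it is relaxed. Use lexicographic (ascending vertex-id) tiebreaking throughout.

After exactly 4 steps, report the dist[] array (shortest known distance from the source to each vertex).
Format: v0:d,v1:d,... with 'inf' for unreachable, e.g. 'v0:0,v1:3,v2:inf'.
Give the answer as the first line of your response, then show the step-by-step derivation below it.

v0:8,v1:0,v2:inf,v3:16,v4:19

step 1: dist = v0:8,v1:0,v2:inf,v3:16,v4:inf
step 2: dist = v0:8,v1:0,v2:inf,v3:16,v4:19
step 3: dist = v0:8,v1:0,v2:inf,v3:16,v4:19
step 4: dist = v0:8,v1:0,v2:inf,v3:16,v4:19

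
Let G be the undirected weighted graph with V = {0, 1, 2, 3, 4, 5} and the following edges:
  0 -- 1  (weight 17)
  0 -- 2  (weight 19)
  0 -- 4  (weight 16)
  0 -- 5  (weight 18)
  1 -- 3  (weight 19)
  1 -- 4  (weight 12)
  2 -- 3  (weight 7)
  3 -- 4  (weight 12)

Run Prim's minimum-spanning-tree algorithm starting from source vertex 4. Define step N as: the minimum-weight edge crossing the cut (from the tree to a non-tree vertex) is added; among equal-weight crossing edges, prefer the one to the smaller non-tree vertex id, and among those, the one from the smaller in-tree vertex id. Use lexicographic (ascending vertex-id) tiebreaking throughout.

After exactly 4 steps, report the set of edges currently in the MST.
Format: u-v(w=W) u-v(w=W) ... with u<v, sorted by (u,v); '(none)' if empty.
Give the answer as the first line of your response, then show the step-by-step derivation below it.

0-4(w=16) 1-4(w=12) 2-3(w=7) 3-4(w=12)

step 1: add edge 1-4 (w=12); MST = {1-4(w=12)}
step 2: add edge 3-4 (w=12); MST = {1-4(w=12) 3-4(w=12)}
step 3: add edge 2-3 (w=7); MST = {1-4(w=12) 2-3(w=7) 3-4(w=12)}
step 4: add edge 0-4 (w=16); MST = {0-4(w=16) 1-4(w=12) 2-3(w=7) 3-4(w=12)}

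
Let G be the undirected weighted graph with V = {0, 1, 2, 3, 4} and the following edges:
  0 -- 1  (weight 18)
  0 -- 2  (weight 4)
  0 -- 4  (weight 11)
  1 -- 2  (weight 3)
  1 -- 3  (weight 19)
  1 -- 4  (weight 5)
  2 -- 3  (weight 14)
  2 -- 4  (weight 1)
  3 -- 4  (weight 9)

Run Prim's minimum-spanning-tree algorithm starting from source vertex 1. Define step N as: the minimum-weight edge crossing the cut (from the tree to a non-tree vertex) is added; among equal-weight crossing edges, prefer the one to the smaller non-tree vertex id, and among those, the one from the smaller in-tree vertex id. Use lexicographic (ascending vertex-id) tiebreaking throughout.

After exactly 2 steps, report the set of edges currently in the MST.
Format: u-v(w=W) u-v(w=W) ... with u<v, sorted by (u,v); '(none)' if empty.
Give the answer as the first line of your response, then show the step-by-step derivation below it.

1-2(w=3) 2-4(w=1)

step 1: add edge 1-2 (w=3); MST = {1-2(w=3)}
step 2: add edge 2-4 (w=1); MST = {1-2(w=3) 2-4(w=1)}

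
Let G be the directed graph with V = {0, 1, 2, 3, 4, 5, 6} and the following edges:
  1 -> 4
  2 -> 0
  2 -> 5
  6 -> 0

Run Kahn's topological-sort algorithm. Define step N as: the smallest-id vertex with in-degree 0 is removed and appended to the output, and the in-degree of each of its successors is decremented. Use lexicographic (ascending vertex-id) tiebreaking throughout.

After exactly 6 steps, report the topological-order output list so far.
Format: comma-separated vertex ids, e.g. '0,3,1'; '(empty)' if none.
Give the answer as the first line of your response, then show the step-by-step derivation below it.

1,2,3,4,5,6

step 1: output 1; order=[1]; indeg=(2,0,0,0,0,1,0)
step 2: output 2; order=[1,2]; indeg=(1,0,0,0,0,0,0)
step 3: output 3; order=[1,2,3]; indeg=(1,0,0,0,0,0,0)
step 4: output 4; order=[1,2,3,4]; indeg=(1,0,0,0,0,0,0)
step 5: output 5; order=[1,2,3,4,5]; indeg=(1,0,0,0,0,0,0)
step 6: output 6; order=[1,2,3,4,5,6]; indeg=(0,0,0,0,0,0,0)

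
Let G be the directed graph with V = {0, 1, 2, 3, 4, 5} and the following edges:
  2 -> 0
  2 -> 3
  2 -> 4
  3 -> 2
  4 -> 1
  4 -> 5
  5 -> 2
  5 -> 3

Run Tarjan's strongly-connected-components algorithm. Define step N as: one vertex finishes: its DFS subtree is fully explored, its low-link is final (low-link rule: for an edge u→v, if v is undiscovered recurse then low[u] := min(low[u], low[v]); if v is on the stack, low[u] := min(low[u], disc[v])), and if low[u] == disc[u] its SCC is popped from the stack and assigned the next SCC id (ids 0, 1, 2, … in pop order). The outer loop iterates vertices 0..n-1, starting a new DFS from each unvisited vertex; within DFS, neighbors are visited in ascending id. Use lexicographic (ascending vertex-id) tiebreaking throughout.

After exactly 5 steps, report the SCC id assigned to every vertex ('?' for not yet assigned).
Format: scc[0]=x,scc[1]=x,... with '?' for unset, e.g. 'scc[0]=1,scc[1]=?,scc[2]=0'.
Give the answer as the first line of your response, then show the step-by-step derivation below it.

scc[0]=0,scc[1]=1,scc[2]=?,scc[3]=?,scc[4]=?,scc[5]=?

step 1: low=(low[0]=0,low[1]=?,low[2]=?,low[3]=?,low[4]=?,low[5]=?); scc=(scc[0]=0,scc[1]=?,scc[2]=?,scc[3]=?,scc[4]=?,scc[5]=?)
step 2: low=(low[0]=0,low[1]=1,low[2]=?,low[3]=?,low[4]=?,low[5]=?); scc=(scc[0]=0,scc[1]=1,scc[2]=?,scc[3]=?,scc[4]=?,scc[5]=?)
step 3: low=(low[0]=0,low[1]=1,low[2]=2,low[3]=2,low[4]=?,low[5]=?); scc=(scc[0]=0,scc[1]=1,scc[2]=?,scc[3]=?,scc[4]=?,scc[5]=?)
step 4: low=(low[0]=0,low[1]=1,low[2]=2,low[3]=2,low[4]=4,low[5]=2); scc=(scc[0]=0,scc[1]=1,scc[2]=?,scc[3]=?,scc[4]=?,scc[5]=?)
step 5: low=(low[0]=0,low[1]=1,low[2]=2,low[3]=2,low[4]=2,low[5]=2); scc=(scc[0]=0,scc[1]=1,scc[2]=?,scc[3]=?,scc[4]=?,scc[5]=?)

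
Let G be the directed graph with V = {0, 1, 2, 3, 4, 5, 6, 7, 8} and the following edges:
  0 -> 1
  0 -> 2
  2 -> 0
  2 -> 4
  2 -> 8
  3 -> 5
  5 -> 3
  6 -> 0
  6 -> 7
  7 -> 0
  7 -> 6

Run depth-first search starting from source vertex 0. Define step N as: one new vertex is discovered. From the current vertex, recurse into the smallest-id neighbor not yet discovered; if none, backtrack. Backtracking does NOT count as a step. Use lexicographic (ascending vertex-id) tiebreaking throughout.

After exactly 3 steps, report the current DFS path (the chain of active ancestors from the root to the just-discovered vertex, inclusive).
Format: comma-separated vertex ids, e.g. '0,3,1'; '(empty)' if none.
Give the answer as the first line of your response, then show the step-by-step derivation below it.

0,2

step 1: discover 0; path=0; order=0
step 2: discover 1; path=0>1; order=0,1
step 3: discover 2; path=0>2; order=0,1,2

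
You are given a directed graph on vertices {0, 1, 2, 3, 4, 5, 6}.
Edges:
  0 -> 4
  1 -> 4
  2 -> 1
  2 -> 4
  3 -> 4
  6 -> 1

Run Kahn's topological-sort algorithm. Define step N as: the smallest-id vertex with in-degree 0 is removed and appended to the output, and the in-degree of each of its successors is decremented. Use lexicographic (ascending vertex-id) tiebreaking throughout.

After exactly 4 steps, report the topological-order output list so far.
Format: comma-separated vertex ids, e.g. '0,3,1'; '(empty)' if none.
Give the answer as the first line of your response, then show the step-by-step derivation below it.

0,2,3,5

step 1: output 0; order=[0]; indeg=(0,2,0,0,3,0,0)
step 2: output 2; order=[0,2]; indeg=(0,1,0,0,2,0,0)
step 3: output 3; order=[0,2,3]; indeg=(0,1,0,0,1,0,0)
step 4: output 5; order=[0,2,3,5]; indeg=(0,1,0,0,1,0,0)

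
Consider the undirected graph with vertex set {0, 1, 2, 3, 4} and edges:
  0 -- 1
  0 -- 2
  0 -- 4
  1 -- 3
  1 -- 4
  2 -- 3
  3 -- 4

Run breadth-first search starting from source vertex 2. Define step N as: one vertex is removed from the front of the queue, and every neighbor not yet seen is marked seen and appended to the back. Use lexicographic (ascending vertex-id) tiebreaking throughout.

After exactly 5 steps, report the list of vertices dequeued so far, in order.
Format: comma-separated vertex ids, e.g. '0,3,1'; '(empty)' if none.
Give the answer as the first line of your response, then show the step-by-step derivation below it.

2,0,3,1,4

step 1: dequeue 2; queue=[0,3]; order=2
step 2: dequeue 0; queue=[3,1,4]; order=2,0
step 3: dequeue 3; queue=[1,4]; order=2,0,3
step 4: dequeue 1; queue=[4]; order=2,0,3,1
step 5: dequeue 4; queue=[(empty)]; order=2,0,3,1,4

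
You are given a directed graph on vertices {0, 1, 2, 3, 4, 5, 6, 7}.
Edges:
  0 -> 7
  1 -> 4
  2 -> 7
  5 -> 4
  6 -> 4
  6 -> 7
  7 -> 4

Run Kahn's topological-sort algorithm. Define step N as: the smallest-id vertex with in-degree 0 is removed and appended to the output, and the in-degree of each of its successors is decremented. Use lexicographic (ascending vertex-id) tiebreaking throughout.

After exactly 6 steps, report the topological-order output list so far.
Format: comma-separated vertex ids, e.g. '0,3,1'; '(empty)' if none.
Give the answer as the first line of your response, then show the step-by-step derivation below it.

0,1,2,3,5,6

step 1: output 0; order=[0]; indeg=(0,0,0,0,4,0,0,2)
step 2: output 1; order=[0,1]; indeg=(0,0,0,0,3,0,0,2)
step 3: output 2; order=[0,1,2]; indeg=(0,0,0,0,3,0,0,1)
step 4: output 3; order=[0,1,2,3]; indeg=(0,0,0,0,3,0,0,1)
step 5: output 5; order=[0,1,2,3,5]; indeg=(0,0,0,0,2,0,0,1)
step 6: output 6; order=[0,1,2,3,5,6]; indeg=(0,0,0,0,1,0,0,0)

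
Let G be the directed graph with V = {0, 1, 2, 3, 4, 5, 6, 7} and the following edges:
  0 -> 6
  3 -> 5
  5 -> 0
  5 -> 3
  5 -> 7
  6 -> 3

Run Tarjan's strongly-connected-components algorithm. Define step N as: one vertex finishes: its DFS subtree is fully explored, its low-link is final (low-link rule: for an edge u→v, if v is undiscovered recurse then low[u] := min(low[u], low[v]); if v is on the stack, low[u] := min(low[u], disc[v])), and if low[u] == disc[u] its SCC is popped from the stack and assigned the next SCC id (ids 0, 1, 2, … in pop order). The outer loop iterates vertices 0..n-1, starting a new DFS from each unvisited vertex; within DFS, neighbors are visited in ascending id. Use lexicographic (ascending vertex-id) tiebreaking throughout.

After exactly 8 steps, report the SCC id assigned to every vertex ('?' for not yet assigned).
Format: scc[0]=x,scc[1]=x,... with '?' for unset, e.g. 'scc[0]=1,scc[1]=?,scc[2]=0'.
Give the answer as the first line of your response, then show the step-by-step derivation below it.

scc[0]=1,scc[1]=2,scc[2]=3,scc[3]=1,scc[4]=4,scc[5]=1,scc[6]=1,scc[7]=0

step 1: low=(low[0]=0,low[1]=?,low[2]=?,low[3]=2,low[4]=?,low[5]=0,low[6]=1,low[7]=4); scc=(scc[0]=?,scc[1]=?,scc[2]=?,scc[3]=?,scc[4]=?,scc[5]=?,scc[6]=?,scc[7]=0)
step 2: low=(low[0]=0,low[1]=?,low[2]=?,low[3]=2,low[4]=?,low[5]=0,low[6]=1,low[7]=4); scc=(scc[0]=?,scc[1]=?,scc[2]=?,scc[3]=?,scc[4]=?,scc[5]=?,scc[6]=?,scc[7]=0)
step 3: low=(low[0]=0,low[1]=?,low[2]=?,low[3]=0,low[4]=?,low[5]=0,low[6]=1,low[7]=4); scc=(scc[0]=?,scc[1]=?,scc[2]=?,scc[3]=?,scc[4]=?,scc[5]=?,scc[6]=?,scc[7]=0)
step 4: low=(low[0]=0,low[1]=?,low[2]=?,low[3]=0,low[4]=?,low[5]=0,low[6]=0,low[7]=4); scc=(scc[0]=?,scc[1]=?,scc[2]=?,scc[3]=?,scc[4]=?,scc[5]=?,scc[6]=?,scc[7]=0)
step 5: low=(low[0]=0,low[1]=?,low[2]=?,low[3]=0,low[4]=?,low[5]=0,low[6]=0,low[7]=4); scc=(scc[0]=1,scc[1]=?,scc[2]=?,scc[3]=1,scc[4]=?,scc[5]=1,scc[6]=1,scc[7]=0)
step 6: low=(low[0]=0,low[1]=5,low[2]=?,low[3]=0,low[4]=?,low[5]=0,low[6]=0,low[7]=4); scc=(scc[0]=1,scc[1]=2,scc[2]=?,scc[3]=1,scc[4]=?,scc[5]=1,scc[6]=1,scc[7]=0)
step 7: low=(low[0]=0,low[1]=5,low[2]=6,low[3]=0,low[4]=?,low[5]=0,low[6]=0,low[7]=4); scc=(scc[0]=1,scc[1]=2,scc[2]=3,scc[3]=1,scc[4]=?,scc[5]=1,scc[6]=1,scc[7]=0)
step 8: low=(low[0]=0,low[1]=5,low[2]=6,low[3]=0,low[4]=7,low[5]=0,low[6]=0,low[7]=4); scc=(scc[0]=1,scc[1]=2,scc[2]=3,scc[3]=1,scc[4]=4,scc[5]=1,scc[6]=1,scc[7]=0)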